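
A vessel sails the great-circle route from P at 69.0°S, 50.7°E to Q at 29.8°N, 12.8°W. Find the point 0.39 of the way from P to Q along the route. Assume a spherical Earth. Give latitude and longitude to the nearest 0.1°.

≈ 33.4°S, 9.1°E

The haversine formula gives a central angle δ ≈ 1.902 rad (109.0°) between the endpoints.
Interpolate at f = 0.39 with slerp weights a = sin((1−f)δ)/sin δ ≈ 0.970, b = sin(fδ)/sin δ ≈ 0.714.
p = a·p₁ + b·p₂ ≈ (0.825, 0.132, -0.550); φ = arcsin(p_z) ≈ -33.38°, λ = atan2(p_y, p_x) ≈ 9.06°.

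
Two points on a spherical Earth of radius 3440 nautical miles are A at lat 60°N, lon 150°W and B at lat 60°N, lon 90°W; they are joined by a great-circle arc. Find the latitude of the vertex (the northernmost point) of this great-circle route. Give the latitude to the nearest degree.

≈ 63°N

The great circle lies in the plane with unit normal n̂ = (p₁ × p₂)/|p₁ × p₂|.
Here n̂_z ≈ +0.447; the vertex latitude is φ_max = arccos|n̂_z| ≈ 63.4°.
Check via Clairaut: cos φ_max = |cos φ₁| · sin C = cos(60.0°)·sin(63.4°) ≈ 0.447, again giving ≈ 63.4°.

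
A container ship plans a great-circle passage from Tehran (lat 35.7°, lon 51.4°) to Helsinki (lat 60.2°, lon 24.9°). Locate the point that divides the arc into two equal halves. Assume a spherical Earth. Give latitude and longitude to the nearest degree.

≈ lat 49°, lon 41°

Write both endpoints as unit vectors p₁, p₂ with components (cos φ cos λ, cos φ sin λ, sin φ).
The central angle between the endpoints is δ = arccos(p₁·p₂) ≈ 0.521 rad (29.8°).
Interpolate at f = 1/2 with slerp weights a = sin((1−f)δ)/sin δ ≈ 0.517, b = sin(fδ)/sin δ ≈ 0.517.
p = a·p₁ + b·p₂ ≈ (0.495, 0.437, 0.751); φ = arcsin(p_z) ≈ 48.67°, λ = atan2(p_y, p_x) ≈ 41.39°.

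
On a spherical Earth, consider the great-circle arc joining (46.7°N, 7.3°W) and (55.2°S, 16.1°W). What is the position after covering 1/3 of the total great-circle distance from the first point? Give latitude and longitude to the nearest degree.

≈ (13°N, 10°W)

Convert each endpoint to a unit vector on the sphere (x = cos φ cos λ, y = cos φ sin λ, z = sin φ).
The central angle between the endpoints is δ = arccos(p₁·p₂) ≈ 1.783 rad (102.2°).
Interpolate at f = 1/3 with slerp weights a = sin((1−f)δ)/sin δ ≈ 0.949, b = sin(fδ)/sin δ ≈ 0.573.
p = a·p₁ + b·p₂ ≈ (0.960, -0.173, 0.220); φ = arcsin(p_z) ≈ 12.73°, λ = atan2(p_y, p_x) ≈ -10.24°.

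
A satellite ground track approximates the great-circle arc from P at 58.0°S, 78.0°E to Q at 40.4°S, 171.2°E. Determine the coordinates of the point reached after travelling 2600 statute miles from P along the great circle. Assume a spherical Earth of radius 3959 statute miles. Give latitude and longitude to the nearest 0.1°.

≈ 54.7°S, 149.0°E

Convert each endpoint to a unit vector on the sphere (x = cos φ cos λ, y = cos φ sin λ, z = sin φ).
The central angle between the endpoints is δ = arccos(p₁·p₂) ≈ 1.016 rad (58.2°). The total great-circle distance is δ·R ≈ 1.016 × 3959 ≈ 4021 mi, so the target fraction is f = 2600/4021 ≈ 0.647.
Interpolate at f ≈ 0.647 with slerp weights a = sin((1−f)δ)/sin δ ≈ 0.413, b = sin(fδ)/sin δ ≈ 0.718.
p = a·p₁ + b·p₂ ≈ (-0.495, 0.298, -0.816); φ = arcsin(p_z) ≈ -54.70°, λ = atan2(p_y, p_x) ≈ 148.96°.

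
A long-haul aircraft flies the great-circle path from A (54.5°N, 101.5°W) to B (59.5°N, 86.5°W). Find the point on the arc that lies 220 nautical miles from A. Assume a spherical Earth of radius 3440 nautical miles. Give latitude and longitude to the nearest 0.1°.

≈ (56.6°N, 96.2°W)

Convert each endpoint to a unit vector on the sphere (x = cos φ cos λ, y = cos φ sin λ, z = sin φ).
The central angle between the endpoints is δ = arccos(p₁·p₂) ≈ 0.167 rad (9.5°). The total great-circle distance is δ·R ≈ 0.167 × 3440 ≈ 573 nmi, so the target fraction is f = 220/573 ≈ 0.384.
Interpolate at f ≈ 0.384 with slerp weights a = sin((1−f)δ)/sin δ ≈ 0.618, b = sin(fδ)/sin δ ≈ 0.385.
p = a·p₁ + b·p₂ ≈ (-0.060, -0.547, 0.835); φ = arcsin(p_z) ≈ 56.63°, λ = atan2(p_y, p_x) ≈ -96.22°.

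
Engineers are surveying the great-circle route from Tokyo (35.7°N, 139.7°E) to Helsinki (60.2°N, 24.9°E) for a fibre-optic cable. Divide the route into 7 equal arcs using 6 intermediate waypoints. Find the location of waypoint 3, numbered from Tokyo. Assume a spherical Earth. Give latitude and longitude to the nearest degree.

≈ (60°N, 111°E)

The haversine formula gives a central angle δ ≈ 1.227 rad (70.3°) between the endpoints.
Interpolate at f = 3/7 with slerp weights a = sin((1−f)δ)/sin δ ≈ 0.685, b = sin(fδ)/sin δ ≈ 0.533.
p = a·p₁ + b·p₂ ≈ (-0.184, 0.471, 0.862); φ = arcsin(p_z) ≈ 59.60°, λ = atan2(p_y, p_x) ≈ 111.32°.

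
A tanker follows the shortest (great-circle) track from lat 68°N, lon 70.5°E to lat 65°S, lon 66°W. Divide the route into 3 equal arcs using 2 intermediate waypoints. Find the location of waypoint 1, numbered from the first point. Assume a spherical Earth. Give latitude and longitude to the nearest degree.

Convert each endpoint to a unit vector on the sphere (x = cos φ cos λ, y = cos φ sin λ, z = sin φ).
The central angle between the endpoints is δ = arccos(p₁·p₂) ≈ 2.841 rad (162.8°).
Interpolate at f = 1/3 with slerp weights a = sin((1−f)δ)/sin δ ≈ 3.202, b = sin(fδ)/sin δ ≈ 2.741.
p = a·p₁ + b·p₂ ≈ (0.872, 0.073, 0.485); φ = arcsin(p_z) ≈ 29.00°, λ = atan2(p_y, p_x) ≈ 4.76°.

≈ lat 29°N, lon 5°E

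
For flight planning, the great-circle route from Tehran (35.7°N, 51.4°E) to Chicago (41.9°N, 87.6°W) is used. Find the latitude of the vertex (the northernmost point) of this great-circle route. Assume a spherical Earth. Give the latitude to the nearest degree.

≈ 67°N

The great circle lies in the plane with unit normal n̂ = (p₁ × p₂)/|p₁ × p₂|.
Here n̂_z ≈ -0.397; the vertex latitude is φ_max = arccos|n̂_z| ≈ 66.6°.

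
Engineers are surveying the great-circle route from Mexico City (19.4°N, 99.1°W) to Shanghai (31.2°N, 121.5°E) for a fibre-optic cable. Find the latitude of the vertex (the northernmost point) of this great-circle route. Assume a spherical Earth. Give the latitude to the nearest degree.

The great circle lies in the plane with unit normal n̂ = (p₁ × p₂)/|p₁ × p₂|.
Here n̂_z ≈ -0.585; the vertex latitude is φ_max = arccos|n̂_z| ≈ 54.2°.

≈ 54°N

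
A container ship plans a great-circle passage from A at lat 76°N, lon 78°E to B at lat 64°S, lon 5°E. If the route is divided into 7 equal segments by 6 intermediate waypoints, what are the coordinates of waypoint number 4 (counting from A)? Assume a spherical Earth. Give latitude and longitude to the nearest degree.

≈ lat 3°S, lon 27°E

From cos δ = sin φ₁ sin φ₂ + cos φ₁ cos φ₂ cos Δλ, the central angle is δ ≈ 2.570 rad (147.3°).
Interpolate at f = 4/7 with slerp weights a = sin((1−f)δ)/sin δ ≈ 1.649, b = sin(fδ)/sin δ ≈ 1.839.
p = a·p₁ + b·p₂ ≈ (0.886, 0.460, -0.053); φ = arcsin(p_z) ≈ -3.04°, λ = atan2(p_y, p_x) ≈ 27.46°.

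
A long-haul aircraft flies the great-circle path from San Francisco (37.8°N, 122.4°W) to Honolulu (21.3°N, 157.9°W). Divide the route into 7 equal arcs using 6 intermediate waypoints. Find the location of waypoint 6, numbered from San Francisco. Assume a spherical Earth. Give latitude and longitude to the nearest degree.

The haversine formula gives a central angle δ ≈ 0.606 rad (34.7°) between the endpoints.
Interpolate at f = 6/7 with slerp weights a = sin((1−f)δ)/sin δ ≈ 0.152, b = sin(fδ)/sin δ ≈ 0.871.
p = a·p₁ + b·p₂ ≈ (-0.817, -0.407, 0.410); φ = arcsin(p_z) ≈ 24.18°, λ = atan2(p_y, p_x) ≈ -153.52°.

≈ 24°N, 154°W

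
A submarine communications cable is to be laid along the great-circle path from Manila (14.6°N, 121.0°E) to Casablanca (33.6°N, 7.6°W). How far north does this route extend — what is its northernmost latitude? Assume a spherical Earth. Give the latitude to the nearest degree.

≈ 47°N

The great circle lies in the plane with unit normal n̂ = (p₁ × p₂)/|p₁ × p₂|.
Here n̂_z ≈ -0.676; the vertex latitude is φ_max = arccos|n̂_z| ≈ 47.5°.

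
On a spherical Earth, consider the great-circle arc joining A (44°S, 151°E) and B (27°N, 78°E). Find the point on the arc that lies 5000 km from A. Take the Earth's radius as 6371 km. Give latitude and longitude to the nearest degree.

≈ (13°S, 112°E)

From cos δ = sin φ₁ sin φ₂ + cos φ₁ cos φ₂ cos Δλ, the central angle is δ ≈ 1.699 rad (97.4°). The total great-circle distance is δ·R ≈ 1.699 × 6371 ≈ 10825 km, so the target fraction is f = 5000/10825 ≈ 0.462.
Interpolate at f ≈ 0.462 with slerp weights a = sin((1−f)δ)/sin δ ≈ 0.799, b = sin(fδ)/sin δ ≈ 0.713.
p = a·p₁ + b·p₂ ≈ (-0.371, 0.900, -0.231); φ = arcsin(p_z) ≈ -13.38°, λ = atan2(p_y, p_x) ≈ 112.39°.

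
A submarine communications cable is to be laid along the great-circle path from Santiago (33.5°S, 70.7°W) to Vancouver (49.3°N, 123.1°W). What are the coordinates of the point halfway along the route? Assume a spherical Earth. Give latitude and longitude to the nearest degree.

The haversine formula gives a central angle δ ≈ 1.658 rad (95.0°) between the endpoints.
Interpolate at f = 1/2 with slerp weights a = sin((1−f)δ)/sin δ ≈ 0.740, b = sin(fδ)/sin δ ≈ 0.740.
p = a·p₁ + b·p₂ ≈ (-0.060, -0.986, 0.153); φ = arcsin(p_z) ≈ 8.78°, λ = atan2(p_y, p_x) ≈ -93.46°.

≈ 9°N, 93°W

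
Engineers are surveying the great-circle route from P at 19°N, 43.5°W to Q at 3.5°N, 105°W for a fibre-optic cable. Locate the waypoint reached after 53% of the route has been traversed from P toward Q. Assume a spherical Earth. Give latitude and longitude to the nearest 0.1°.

The haversine formula gives a central angle δ ≈ 1.081 rad (62.0°) between the endpoints.
Interpolate at f = 0.53 with slerp weights a = sin((1−f)δ)/sin δ ≈ 0.551, b = sin(fδ)/sin δ ≈ 0.614.
p = a·p₁ + b·p₂ ≈ (0.219, -0.951, 0.217); φ = arcsin(p_z) ≈ 12.53°, λ = atan2(p_y, p_x) ≈ -77.01°.

≈ 12.5°N, 77.0°W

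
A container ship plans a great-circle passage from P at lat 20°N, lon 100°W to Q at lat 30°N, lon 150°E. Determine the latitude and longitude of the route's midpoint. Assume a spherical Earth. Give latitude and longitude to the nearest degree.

≈ lat 39°N, lon 152°W

Convert each endpoint to a unit vector on the sphere (x = cos φ cos λ, y = cos φ sin λ, z = sin φ).
The central angle between the endpoints is δ = arccos(p₁·p₂) ≈ 1.678 rad (96.2°).
Interpolate at f = 1/2 with slerp weights a = sin((1−f)δ)/sin δ ≈ 0.748, b = sin(fδ)/sin δ ≈ 0.748.
p = a·p₁ + b·p₂ ≈ (-0.683, -0.369, 0.630); φ = arcsin(p_z) ≈ 39.06°, λ = atan2(p_y, p_x) ≈ -151.67°.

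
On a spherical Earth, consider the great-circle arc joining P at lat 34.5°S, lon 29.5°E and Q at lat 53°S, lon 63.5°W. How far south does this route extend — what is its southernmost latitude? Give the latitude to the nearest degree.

The great circle lies in the plane with unit normal n̂ = (p₁ × p₂)/|p₁ × p₂|.
Here n̂_z ≈ -0.548; the vertex latitude is φ_max = arccos|n̂_z| ≈ 56.8°.
Check via Clairaut: cos φ_max = |cos φ₁| · sin C = cos(34.5°)·sin(138.4°) ≈ 0.548, again giving ≈ 56.8°.

≈ 57°S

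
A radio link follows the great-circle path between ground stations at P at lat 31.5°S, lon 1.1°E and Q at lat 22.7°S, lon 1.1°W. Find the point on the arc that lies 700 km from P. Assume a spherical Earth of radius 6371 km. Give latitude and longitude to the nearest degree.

≈ lat 25°S, lon 0°E

Convert each endpoint to a unit vector on the sphere (x = cos φ cos λ, y = cos φ sin λ, z = sin φ).
The central angle between the endpoints is δ = arccos(p₁·p₂) ≈ 0.157 rad (9.0°). The total great-circle distance is δ·R ≈ 0.157 × 6371 ≈ 1002 km, so the target fraction is f = 700/1002 ≈ 0.698.
Interpolate at f ≈ 0.698 with slerp weights a = sin((1−f)δ)/sin δ ≈ 0.303, b = sin(fδ)/sin δ ≈ 0.700.
p = a·p₁ + b·p₂ ≈ (0.904, -0.007, -0.428); φ = arcsin(p_z) ≈ -25.36°, λ = atan2(p_y, p_x) ≈ -0.47°.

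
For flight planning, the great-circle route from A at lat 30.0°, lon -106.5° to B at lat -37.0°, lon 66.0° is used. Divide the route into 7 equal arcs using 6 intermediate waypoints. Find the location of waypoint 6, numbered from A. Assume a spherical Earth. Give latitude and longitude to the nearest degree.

≈ lat -52°, lon 38°

Convert each endpoint to a unit vector on the sphere (x = cos φ cos λ, y = cos φ sin λ, z = sin φ).
The central angle between the endpoints is δ = arccos(p₁·p₂) ≈ 2.978 rad (170.6°).
Interpolate at f = 6/7 with slerp weights a = sin((1−f)δ)/sin δ ≈ 2.532, b = sin(fδ)/sin δ ≈ 3.409.
p = a·p₁ + b·p₂ ≈ (0.485, 0.385, -0.786); φ = arcsin(p_z) ≈ -51.78°, λ = atan2(p_y, p_x) ≈ 38.44°.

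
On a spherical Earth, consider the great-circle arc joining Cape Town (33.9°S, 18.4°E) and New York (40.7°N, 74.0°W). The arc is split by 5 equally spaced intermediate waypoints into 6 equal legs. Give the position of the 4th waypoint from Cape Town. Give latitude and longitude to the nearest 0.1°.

From cos δ = sin φ₁ sin φ₂ + cos φ₁ cos φ₂ cos Δλ, the central angle is δ ≈ 1.971 rad (113.0°).
Interpolate at f = 4/6 with slerp weights a = sin((1−f)δ)/sin δ ≈ 0.663, b = sin(fδ)/sin δ ≈ 1.050.
p = a·p₁ + b·p₂ ≈ (0.742, -0.592, 0.315); φ = arcsin(p_z) ≈ 18.36°, λ = atan2(p_y, p_x) ≈ -38.57°.

≈ (18.4°N, 38.6°W)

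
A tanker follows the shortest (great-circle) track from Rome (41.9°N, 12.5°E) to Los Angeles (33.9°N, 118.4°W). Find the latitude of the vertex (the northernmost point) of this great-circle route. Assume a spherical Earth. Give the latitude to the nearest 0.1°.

The great circle lies in the plane with unit normal n̂ = (p₁ × p₂)/|p₁ × p₂|.
Here n̂_z ≈ -0.467; the vertex latitude is φ_max = arccos|n̂_z| ≈ 62.1°.
Check via Clairaut: cos φ_max = |cos φ₁| · sin C = cos(41.9°)·sin(38.9°) ≈ 0.467, again giving ≈ 62.1°.

≈ 62.1°N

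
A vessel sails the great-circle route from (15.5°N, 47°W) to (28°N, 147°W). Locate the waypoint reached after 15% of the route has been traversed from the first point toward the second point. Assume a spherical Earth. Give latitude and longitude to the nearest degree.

Write both endpoints as unit vectors p₁, p₂ with components (cos φ cos λ, cos φ sin λ, sin φ).
The central angle between the endpoints is δ = arccos(p₁·p₂) ≈ 1.593 rad (91.3°).
Interpolate at f = 0.15 with slerp weights a = sin((1−f)δ)/sin δ ≈ 0.977, b = sin(fδ)/sin δ ≈ 0.237.
p = a·p₁ + b·p₂ ≈ (0.467, -0.802, 0.372); φ = arcsin(p_z) ≈ 21.85°, λ = atan2(p_y, p_x) ≈ -59.81°.

≈ (22°N, 60°W)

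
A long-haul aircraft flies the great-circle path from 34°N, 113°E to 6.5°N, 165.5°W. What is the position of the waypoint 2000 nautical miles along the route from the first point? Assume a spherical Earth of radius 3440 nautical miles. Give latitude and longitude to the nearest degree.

Convert each endpoint to a unit vector on the sphere (x = cos φ cos λ, y = cos φ sin λ, z = sin φ).
The central angle between the endpoints is δ = arccos(p₁·p₂) ≈ 1.385 rad (79.3°). The total great-circle distance is δ·R ≈ 1.385 × 3440 ≈ 4763 nmi, so the target fraction is f = 2000/4763 ≈ 0.420.
Interpolate at f ≈ 0.420 with slerp weights a = sin((1−f)δ)/sin δ ≈ 0.732, b = sin(fδ)/sin δ ≈ 0.559.
p = a·p₁ + b·p₂ ≈ (-0.775, 0.420, 0.473); φ = arcsin(p_z) ≈ 28.21°, λ = atan2(p_y, p_x) ≈ 151.55°.

≈ 28°N, 152°E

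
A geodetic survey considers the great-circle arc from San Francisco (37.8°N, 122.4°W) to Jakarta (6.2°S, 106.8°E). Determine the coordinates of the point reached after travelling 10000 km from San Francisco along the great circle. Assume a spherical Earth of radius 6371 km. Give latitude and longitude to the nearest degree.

Write both endpoints as unit vectors p₁, p₂ with components (cos φ cos λ, cos φ sin λ, sin φ).
The central angle between the endpoints is δ = arccos(p₁·p₂) ≈ 2.189 rad (125.4°). The total great-circle distance is δ·R ≈ 2.189 × 6371 ≈ 13945 km, so the target fraction is f = 10000/13945 ≈ 0.717.
Interpolate at f ≈ 0.717 with slerp weights a = sin((1−f)δ)/sin δ ≈ 0.712, b = sin(fδ)/sin δ ≈ 1.227.
p = a·p₁ + b·p₂ ≈ (-0.654, 0.693, 0.304); φ = arcsin(p_z) ≈ 17.70°, λ = atan2(p_y, p_x) ≈ 133.36°.

≈ 18°N, 133°E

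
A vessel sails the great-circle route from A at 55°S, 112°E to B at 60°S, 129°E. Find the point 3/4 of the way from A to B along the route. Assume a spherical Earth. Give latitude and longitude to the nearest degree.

Convert each endpoint to a unit vector on the sphere (x = cos φ cos λ, y = cos φ sin λ, z = sin φ).
The central angle between the endpoints is δ = arccos(p₁·p₂) ≈ 0.181 rad (10.4°).
Interpolate at f = 3/4 with slerp weights a = sin((1−f)δ)/sin δ ≈ 0.251, b = sin(fδ)/sin δ ≈ 0.752.
p = a·p₁ + b·p₂ ≈ (-0.291, 0.426, -0.857); φ = arcsin(p_z) ≈ -58.97°, λ = atan2(p_y, p_x) ≈ 124.31°.

≈ 59°S, 124°E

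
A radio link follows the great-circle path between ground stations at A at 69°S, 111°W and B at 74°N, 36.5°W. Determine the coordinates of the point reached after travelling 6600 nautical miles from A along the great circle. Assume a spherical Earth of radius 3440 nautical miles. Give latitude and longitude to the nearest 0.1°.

≈ 37.0°N, 71.5°W

From cos δ = sin φ₁ sin φ₂ + cos φ₁ cos φ₂ cos Δλ, the central angle is δ ≈ 2.628 rad (150.6°). The total great-circle distance is δ·R ≈ 2.628 × 3440 ≈ 9041 nmi, so the target fraction is f = 6600/9041 ≈ 0.730.
Interpolate at f ≈ 0.730 with slerp weights a = sin((1−f)δ)/sin δ ≈ 1.326, b = sin(fδ)/sin δ ≈ 1.914.
p = a·p₁ + b·p₂ ≈ (0.254, -0.757, 0.602); φ = arcsin(p_z) ≈ 36.99°, λ = atan2(p_y, p_x) ≈ -71.48°.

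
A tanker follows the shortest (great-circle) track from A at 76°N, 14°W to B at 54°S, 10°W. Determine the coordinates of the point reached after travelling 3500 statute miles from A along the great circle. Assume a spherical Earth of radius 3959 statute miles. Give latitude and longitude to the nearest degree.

≈ 25°N, 11°W

From cos δ = sin φ₁ sin φ₂ + cos φ₁ cos φ₂ cos Δλ, the central angle is δ ≈ 2.269 rad (130.0°). The total great-circle distance is δ·R ≈ 2.269 × 3959 ≈ 8984 mi, so the target fraction is f = 3500/8984 ≈ 0.390.
Interpolate at f ≈ 0.390 with slerp weights a = sin((1−f)δ)/sin δ ≈ 1.284, b = sin(fδ)/sin δ ≈ 1.010.
p = a·p₁ + b·p₂ ≈ (0.886, -0.178, 0.428); φ = arcsin(p_z) ≈ 25.36°, λ = atan2(p_y, p_x) ≈ -11.37°.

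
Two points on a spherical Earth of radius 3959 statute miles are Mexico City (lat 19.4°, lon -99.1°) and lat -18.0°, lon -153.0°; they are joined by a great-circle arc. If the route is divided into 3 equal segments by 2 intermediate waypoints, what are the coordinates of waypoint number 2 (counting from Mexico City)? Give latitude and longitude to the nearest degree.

Write both endpoints as unit vectors p₁, p₂ with components (cos φ cos λ, cos φ sin λ, sin φ).
The central angle between the endpoints is δ = arccos(p₁·p₂) ≈ 1.131 rad (64.8°).
Interpolate at f = 2/3 with slerp weights a = sin((1−f)δ)/sin δ ≈ 0.407, b = sin(fδ)/sin δ ≈ 0.757.
p = a·p₁ + b·p₂ ≈ (-0.702, -0.706, -0.099); φ = arcsin(p_z) ≈ -5.66°, λ = atan2(p_y, p_x) ≈ -134.85°.

≈ lat -6°, lon -135°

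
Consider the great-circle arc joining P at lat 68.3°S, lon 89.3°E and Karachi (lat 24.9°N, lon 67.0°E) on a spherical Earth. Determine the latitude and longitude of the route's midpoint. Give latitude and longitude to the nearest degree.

≈ lat 22°S, lon 73°E

From cos δ = sin φ₁ sin φ₂ + cos φ₁ cos φ₂ cos Δλ, the central angle is δ ≈ 1.652 rad (94.6°).
Interpolate at f = 1/2 with slerp weights a = sin((1−f)δ)/sin δ ≈ 0.738, b = sin(fδ)/sin δ ≈ 0.738.
p = a·p₁ + b·p₂ ≈ (0.265, 0.889, -0.375); φ = arcsin(p_z) ≈ -22.01°, λ = atan2(p_y, p_x) ≈ 73.41°.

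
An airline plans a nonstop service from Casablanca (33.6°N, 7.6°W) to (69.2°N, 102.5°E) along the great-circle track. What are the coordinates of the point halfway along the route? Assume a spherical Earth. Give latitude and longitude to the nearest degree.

≈ (62°N, 18°E)

The haversine formula gives a central angle δ ≈ 1.142 rad (65.4°) between the endpoints.
Interpolate at f = 1/2 with slerp weights a = sin((1−f)δ)/sin δ ≈ 0.594, b = sin(fδ)/sin δ ≈ 0.594.
p = a·p₁ + b·p₂ ≈ (0.445, 0.141, 0.884); φ = arcsin(p_z) ≈ 62.18°, λ = atan2(p_y, p_x) ≈ 17.53°.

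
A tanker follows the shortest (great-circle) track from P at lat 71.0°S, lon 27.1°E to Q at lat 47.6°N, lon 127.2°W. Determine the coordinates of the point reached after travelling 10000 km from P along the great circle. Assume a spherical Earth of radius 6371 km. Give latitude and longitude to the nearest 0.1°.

≈ lat 14.2°S, lon 110.1°W

Convert each endpoint to a unit vector on the sphere (x = cos φ cos λ, y = cos φ sin λ, z = sin φ).
The central angle between the endpoints is δ = arccos(p₁·p₂) ≈ 2.682 rad (153.6°). The total great-circle distance is δ·R ≈ 2.682 × 6371 ≈ 17084 km, so the target fraction is f = 10000/17084 ≈ 0.585.
Interpolate at f ≈ 0.585 with slerp weights a = sin((1−f)δ)/sin δ ≈ 2.019, b = sin(fδ)/sin δ ≈ 2.252.
p = a·p₁ + b·p₂ ≈ (-0.333, -0.910, -0.246); φ = arcsin(p_z) ≈ -14.25°, λ = atan2(p_y, p_x) ≈ -110.09°.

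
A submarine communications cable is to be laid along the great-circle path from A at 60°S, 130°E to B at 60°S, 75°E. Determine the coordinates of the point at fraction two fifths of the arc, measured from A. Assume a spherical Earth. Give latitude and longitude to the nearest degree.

Write both endpoints as unit vectors p₁, p₂ with components (cos φ cos λ, cos φ sin λ, sin φ).
The central angle between the endpoints is δ = arccos(p₁·p₂) ≈ 0.466 rad (26.7°).
Interpolate at f = 2/5 with slerp weights a = sin((1−f)δ)/sin δ ≈ 0.614, b = sin(fδ)/sin δ ≈ 0.412.
p = a·p₁ + b·p₂ ≈ (-0.144, 0.434, -0.889); φ = arcsin(p_z) ≈ -62.76°, λ = atan2(p_y, p_x) ≈ 108.34°.

≈ 63°S, 108°E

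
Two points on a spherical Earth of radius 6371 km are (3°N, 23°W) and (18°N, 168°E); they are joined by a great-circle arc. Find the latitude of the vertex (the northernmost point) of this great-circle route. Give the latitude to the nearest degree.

≈ 63°N

The great circle lies in the plane with unit normal n̂ = (p₁ × p₂)/|p₁ × p₂|.
Here n̂_z ≈ -0.452; the vertex latitude is φ_max = arccos|n̂_z| ≈ 63.1°.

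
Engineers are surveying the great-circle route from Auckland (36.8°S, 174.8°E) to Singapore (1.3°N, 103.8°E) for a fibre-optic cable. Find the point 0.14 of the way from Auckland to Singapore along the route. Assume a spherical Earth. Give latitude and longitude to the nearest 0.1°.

Convert each endpoint to a unit vector on the sphere (x = cos φ cos λ, y = cos φ sin λ, z = sin φ).
The central angle between the endpoints is δ = arccos(p₁·p₂) ≈ 1.321 rad (75.7°).
Interpolate at f = 0.14 with slerp weights a = sin((1−f)δ)/sin δ ≈ 0.936, b = sin(fδ)/sin δ ≈ 0.190.
p = a·p₁ + b·p₂ ≈ (-0.792, 0.252, -0.556); φ = arcsin(p_z) ≈ -33.81°, λ = atan2(p_y, p_x) ≈ 162.33°.

≈ 33.8°S, 162.3°E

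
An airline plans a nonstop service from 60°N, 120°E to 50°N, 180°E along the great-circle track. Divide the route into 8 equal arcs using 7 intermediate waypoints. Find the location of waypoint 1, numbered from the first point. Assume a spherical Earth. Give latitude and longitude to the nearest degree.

Convert each endpoint to a unit vector on the sphere (x = cos φ cos λ, y = cos φ sin λ, z = sin φ).
The central angle between the endpoints is δ = arccos(p₁·p₂) ≈ 0.602 rad (34.5°).
Interpolate at f = 1/8 with slerp weights a = sin((1−f)δ)/sin δ ≈ 0.888, b = sin(fδ)/sin δ ≈ 0.133.
p = a·p₁ + b·p₂ ≈ (-0.307, 0.384, 0.871); φ = arcsin(p_z) ≈ 60.52°, λ = atan2(p_y, p_x) ≈ 128.64°.

≈ 61°N, 129°E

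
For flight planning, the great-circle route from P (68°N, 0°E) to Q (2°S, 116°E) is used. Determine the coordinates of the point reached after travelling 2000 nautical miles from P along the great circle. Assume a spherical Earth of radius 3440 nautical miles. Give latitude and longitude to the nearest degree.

≈ (59°N, 78°E)

Write both endpoints as unit vectors p₁, p₂ with components (cos φ cos λ, cos φ sin λ, sin φ).
The central angle between the endpoints is δ = arccos(p₁·p₂) ≈ 1.769 rad (101.3°). The total great-circle distance is δ·R ≈ 1.769 × 3440 ≈ 6084 nmi, so the target fraction is f = 2000/6084 ≈ 0.329.
Interpolate at f ≈ 0.329 with slerp weights a = sin((1−f)δ)/sin δ ≈ 0.946, b = sin(fδ)/sin δ ≈ 0.560.
p = a·p₁ + b·p₂ ≈ (0.109, 0.503, 0.857); φ = arcsin(p_z) ≈ 59.02°, λ = atan2(p_y, p_x) ≈ 77.79°.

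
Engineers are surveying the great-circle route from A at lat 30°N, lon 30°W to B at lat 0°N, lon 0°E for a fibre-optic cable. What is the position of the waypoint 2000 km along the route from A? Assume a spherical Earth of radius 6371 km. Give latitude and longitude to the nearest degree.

≈ lat 17°N, lon 16°W

Write both endpoints as unit vectors p₁, p₂ with components (cos φ cos λ, cos φ sin λ, sin φ).
The central angle between the endpoints is δ = arccos(p₁·p₂) ≈ 0.723 rad (41.4°). The total great-circle distance is δ·R ≈ 0.723 × 6371 ≈ 4605 km, so the target fraction is f = 2000/4605 ≈ 0.434.
Interpolate at f ≈ 0.434 with slerp weights a = sin((1−f)δ)/sin δ ≈ 0.601, b = sin(fδ)/sin δ ≈ 0.467.
p = a·p₁ + b·p₂ ≈ (0.918, -0.260, 0.300); φ = arcsin(p_z) ≈ 17.49°, λ = atan2(p_y, p_x) ≈ -15.83°.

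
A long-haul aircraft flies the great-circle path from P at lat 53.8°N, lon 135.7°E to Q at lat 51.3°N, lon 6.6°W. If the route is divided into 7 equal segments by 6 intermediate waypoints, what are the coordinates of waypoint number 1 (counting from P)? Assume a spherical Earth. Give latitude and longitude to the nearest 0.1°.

≈ lat 62.7°N, lon 126.8°E

Convert each endpoint to a unit vector on the sphere (x = cos φ cos λ, y = cos φ sin λ, z = sin φ).
The central angle between the endpoints is δ = arccos(p₁·p₂) ≈ 1.226 rad (70.3°).
Interpolate at f = 1/7 with slerp weights a = sin((1−f)δ)/sin δ ≈ 0.922, b = sin(fδ)/sin δ ≈ 0.185.
p = a·p₁ + b·p₂ ≈ (-0.275, 0.367, 0.889); φ = arcsin(p_z) ≈ 62.71°, λ = atan2(p_y, p_x) ≈ 126.82°.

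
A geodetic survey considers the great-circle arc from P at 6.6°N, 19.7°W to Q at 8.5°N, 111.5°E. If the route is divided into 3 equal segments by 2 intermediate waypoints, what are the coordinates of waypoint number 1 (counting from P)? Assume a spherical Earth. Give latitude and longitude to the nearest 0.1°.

Convert each endpoint to a unit vector on the sphere (x = cos φ cos λ, y = cos φ sin λ, z = sin φ).
The central angle between the endpoints is δ = arccos(p₁·p₂) ≈ 2.253 rad (129.1°).
Interpolate at f = 1/3 with slerp weights a = sin((1−f)δ)/sin δ ≈ 1.285, b = sin(fδ)/sin δ ≈ 0.879.
p = a·p₁ + b·p₂ ≈ (0.883, 0.378, 0.278); φ = arcsin(p_z) ≈ 16.11°, λ = atan2(p_y, p_x) ≈ 23.19°.

≈ 16.1°N, 23.2°E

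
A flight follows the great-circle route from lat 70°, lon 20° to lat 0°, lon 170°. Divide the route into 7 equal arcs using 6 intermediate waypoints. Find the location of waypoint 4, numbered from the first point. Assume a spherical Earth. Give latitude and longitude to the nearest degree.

Convert each endpoint to a unit vector on the sphere (x = cos φ cos λ, y = cos φ sin λ, z = sin φ).
The central angle between the endpoints is δ = arccos(p₁·p₂) ≈ 1.872 rad (107.2°).
Interpolate at f = 4/7 with slerp weights a = sin((1−f)δ)/sin δ ≈ 0.753, b = sin(fδ)/sin δ ≈ 0.918.
p = a·p₁ + b·p₂ ≈ (-0.662, 0.247, 0.707); φ = arcsin(p_z) ≈ 45.01°, λ = atan2(p_y, p_x) ≈ 159.51°.

≈ lat 45°, lon 160°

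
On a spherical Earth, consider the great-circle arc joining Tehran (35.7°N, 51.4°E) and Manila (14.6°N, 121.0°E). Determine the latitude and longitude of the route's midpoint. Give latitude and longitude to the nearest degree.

Write both endpoints as unit vectors p₁, p₂ with components (cos φ cos λ, cos φ sin λ, sin φ).
The central angle between the endpoints is δ = arccos(p₁·p₂) ≈ 1.136 rad (65.1°).
Interpolate at f = 1/2 with slerp weights a = sin((1−f)δ)/sin δ ≈ 0.593, b = sin(fδ)/sin δ ≈ 0.593.
p = a·p₁ + b·p₂ ≈ (0.005, 0.868, 0.496); φ = arcsin(p_z) ≈ 29.71°, λ = atan2(p_y, p_x) ≈ 89.68°.

≈ 30°N, 90°E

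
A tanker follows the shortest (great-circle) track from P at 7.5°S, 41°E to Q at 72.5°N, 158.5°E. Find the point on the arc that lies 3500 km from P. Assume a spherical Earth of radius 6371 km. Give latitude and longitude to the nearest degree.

≈ 23°N, 50°E

The haversine formula gives a central angle δ ≈ 1.836 rad (105.2°) between the endpoints. The total great-circle distance is δ·R ≈ 1.836 × 6371 ≈ 11697 km, so the target fraction is f = 3500/11697 ≈ 0.299.
Interpolate at f ≈ 0.299 with slerp weights a = sin((1−f)δ)/sin δ ≈ 0.995, b = sin(fδ)/sin δ ≈ 0.541.
p = a·p₁ + b·p₂ ≈ (0.593, 0.707, 0.386); φ = arcsin(p_z) ≈ 22.72°, λ = atan2(p_y, p_x) ≈ 50.00°.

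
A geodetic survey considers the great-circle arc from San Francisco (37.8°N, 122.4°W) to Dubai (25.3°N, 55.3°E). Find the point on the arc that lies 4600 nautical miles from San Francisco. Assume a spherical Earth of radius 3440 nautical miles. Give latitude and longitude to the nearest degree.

Write both endpoints as unit vectors p₁, p₂ with components (cos φ cos λ, cos φ sin λ, sin φ).
The central angle between the endpoints is δ = arccos(p₁·p₂) ≈ 2.040 rad (116.9°). The total great-circle distance is δ·R ≈ 2.040 × 3440 ≈ 7016 nmi, so the target fraction is f = 4600/7016 ≈ 0.656.
Interpolate at f ≈ 0.656 with slerp weights a = sin((1−f)δ)/sin δ ≈ 0.724, b = sin(fδ)/sin δ ≈ 1.091.
p = a·p₁ + b·p₂ ≈ (0.255, 0.327, 0.910); φ = arcsin(p_z) ≈ 65.50°, λ = atan2(p_y, p_x) ≈ 52.13°.

≈ 65°N, 52°E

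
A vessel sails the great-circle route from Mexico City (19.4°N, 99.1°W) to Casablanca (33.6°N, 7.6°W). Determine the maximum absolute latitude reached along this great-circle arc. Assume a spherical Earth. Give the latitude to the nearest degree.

≈ 37°N

The great circle lies in the plane with unit normal n̂ = (p₁ × p₂)/|p₁ × p₂|.
Here n̂_z ≈ +0.796; the vertex latitude is φ_max = arccos|n̂_z| ≈ 37.2°.
Check via Clairaut: cos φ_max = |cos φ₁| · sin C = cos(19.4°)·sin(57.6°) ≈ 0.796, again giving ≈ 37.2°.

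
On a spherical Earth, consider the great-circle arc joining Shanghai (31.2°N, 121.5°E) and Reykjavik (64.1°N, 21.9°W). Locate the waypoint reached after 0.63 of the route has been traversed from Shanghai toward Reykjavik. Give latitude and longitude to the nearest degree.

Write both endpoints as unit vectors p₁, p₂ with components (cos φ cos λ, cos φ sin λ, sin φ).
The central angle between the endpoints is δ = arccos(p₁·p₂) ≈ 1.404 rad (80.4°).
Interpolate at f = 0.63 with slerp weights a = sin((1−f)δ)/sin δ ≈ 0.503, b = sin(fδ)/sin δ ≈ 0.784.
p = a·p₁ + b·p₂ ≈ (0.093, 0.239, 0.966); φ = arcsin(p_z) ≈ 75.12°, λ = atan2(p_y, p_x) ≈ 68.78°.

≈ 75°N, 69°E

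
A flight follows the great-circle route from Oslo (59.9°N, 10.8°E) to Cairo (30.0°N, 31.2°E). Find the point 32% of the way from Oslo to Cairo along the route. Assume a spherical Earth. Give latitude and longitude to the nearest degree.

≈ 51°N, 20°E

The haversine formula gives a central angle δ ≈ 0.574 rad (32.9°) between the endpoints.
Interpolate at f = 0.32 with slerp weights a = sin((1−f)δ)/sin δ ≈ 0.701, b = sin(fδ)/sin δ ≈ 0.336.
p = a·p₁ + b·p₂ ≈ (0.594, 0.217, 0.774); φ = arcsin(p_z) ≈ 50.75°, λ = atan2(p_y, p_x) ≈ 20.04°.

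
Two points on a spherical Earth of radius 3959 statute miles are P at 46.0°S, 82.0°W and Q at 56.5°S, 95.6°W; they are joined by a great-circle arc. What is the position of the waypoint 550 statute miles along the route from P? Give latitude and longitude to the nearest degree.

From cos δ = sin φ₁ sin φ₂ + cos φ₁ cos φ₂ cos Δλ, the central angle is δ ≈ 0.235 rad (13.5°). The total great-circle distance is δ·R ≈ 0.235 × 3959 ≈ 931 mi, so the target fraction is f = 550/931 ≈ 0.591.
Interpolate at f ≈ 0.591 with slerp weights a = sin((1−f)δ)/sin δ ≈ 0.412, b = sin(fδ)/sin δ ≈ 0.595.
p = a·p₁ + b·p₂ ≈ (0.008, -0.610, -0.792); φ = arcsin(p_z) ≈ -52.40°, λ = atan2(p_y, p_x) ≈ -89.27°.

≈ 52°S, 89°W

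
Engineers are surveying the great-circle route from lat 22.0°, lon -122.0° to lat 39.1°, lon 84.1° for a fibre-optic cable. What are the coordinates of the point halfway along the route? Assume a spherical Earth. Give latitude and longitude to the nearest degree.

The haversine formula gives a central angle δ ≈ 1.993 rad (114.2°) between the endpoints.
Interpolate at f = 1/2 with slerp weights a = sin((1−f)δ)/sin δ ≈ 0.921, b = sin(fδ)/sin δ ≈ 0.921.
p = a·p₁ + b·p₂ ≈ (-0.379, -0.013, 0.925); φ = arcsin(p_z) ≈ 67.72°, λ = atan2(p_y, p_x) ≈ -178.00°.

≈ lat 68°, lon -178°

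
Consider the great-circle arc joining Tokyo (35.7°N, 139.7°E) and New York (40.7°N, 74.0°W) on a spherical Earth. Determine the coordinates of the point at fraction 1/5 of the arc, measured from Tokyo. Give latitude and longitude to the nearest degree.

Write both endpoints as unit vectors p₁, p₂ with components (cos φ cos λ, cos φ sin λ, sin φ).
The central angle between the endpoints is δ = arccos(p₁·p₂) ≈ 1.703 rad (97.6°).
Interpolate at f = 1/5 with slerp weights a = sin((1−f)δ)/sin δ ≈ 0.987, b = sin(fδ)/sin δ ≈ 0.337.
p = a·p₁ + b·p₂ ≈ (-0.541, 0.273, 0.796); φ = arcsin(p_z) ≈ 52.72°, λ = atan2(p_y, p_x) ≈ 153.23°.

≈ 53°N, 153°E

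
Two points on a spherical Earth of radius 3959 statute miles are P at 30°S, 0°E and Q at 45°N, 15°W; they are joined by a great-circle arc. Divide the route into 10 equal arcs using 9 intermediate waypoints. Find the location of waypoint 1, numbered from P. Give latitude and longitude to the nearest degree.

≈ 23°S, 2°W

The haversine formula gives a central angle δ ≈ 1.331 rad (76.2°) between the endpoints.
Interpolate at f = 1/10 with slerp weights a = sin((1−f)δ)/sin δ ≈ 0.959, b = sin(fδ)/sin δ ≈ 0.137.
p = a·p₁ + b·p₂ ≈ (0.924, -0.025, -0.383); φ = arcsin(p_z) ≈ -22.50°, λ = atan2(p_y, p_x) ≈ -1.55°.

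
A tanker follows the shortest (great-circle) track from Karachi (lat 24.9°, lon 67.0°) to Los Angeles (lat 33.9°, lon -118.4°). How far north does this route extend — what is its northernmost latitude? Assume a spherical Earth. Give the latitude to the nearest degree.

The great circle lies in the plane with unit normal n̂ = (p₁ × p₂)/|p₁ × p₂|.
Here n̂_z ≈ +0.083; the vertex latitude is φ_max = arccos|n̂_z| ≈ 85.3°.
Check via Clairaut: cos φ_max = |cos φ₁| · sin C = cos(24.9°)·sin(5.2°) ≈ 0.083, again giving ≈ 85.3°.

≈ 85°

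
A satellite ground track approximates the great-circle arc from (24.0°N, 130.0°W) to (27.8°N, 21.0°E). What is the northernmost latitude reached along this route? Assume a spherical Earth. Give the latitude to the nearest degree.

The great circle lies in the plane with unit normal n̂ = (p₁ × p₂)/|p₁ × p₂|.
Here n̂_z ≈ +0.458; the vertex latitude is φ_max = arccos|n̂_z| ≈ 62.8°.
Check via Clairaut: cos φ_max = |cos φ₁| · sin C = cos(24.0°)·sin(30.1°) ≈ 0.458, again giving ≈ 62.8°.

≈ 63°N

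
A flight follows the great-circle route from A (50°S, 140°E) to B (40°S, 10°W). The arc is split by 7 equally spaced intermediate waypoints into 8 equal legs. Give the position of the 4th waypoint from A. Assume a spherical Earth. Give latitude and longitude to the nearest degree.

≈ (75°S, 47°E)

The haversine formula gives a central angle δ ≈ 1.505 rad (86.2°) between the endpoints.
Interpolate at f = 4/8 with slerp weights a = sin((1−f)δ)/sin δ ≈ 0.685, b = sin(fδ)/sin δ ≈ 0.685.
p = a·p₁ + b·p₂ ≈ (0.179, 0.192, -0.965); φ = arcsin(p_z) ≈ -74.77°, λ = atan2(p_y, p_x) ≈ 46.92°.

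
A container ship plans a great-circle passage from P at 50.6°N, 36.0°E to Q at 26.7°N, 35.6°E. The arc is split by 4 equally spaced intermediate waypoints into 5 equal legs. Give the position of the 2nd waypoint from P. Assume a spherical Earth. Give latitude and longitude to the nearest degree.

≈ 41°N, 36°E

Convert each endpoint to a unit vector on the sphere (x = cos φ cos λ, y = cos φ sin λ, z = sin φ).
The central angle between the endpoints is δ = arccos(p₁·p₂) ≈ 0.417 rad (23.9°).
Interpolate at f = 2/5 with slerp weights a = sin((1−f)δ)/sin δ ≈ 0.611, b = sin(fδ)/sin δ ≈ 0.410.
p = a·p₁ + b·p₂ ≈ (0.612, 0.441, 0.657); φ = arcsin(p_z) ≈ 41.04°, λ = atan2(p_y, p_x) ≈ 35.81°.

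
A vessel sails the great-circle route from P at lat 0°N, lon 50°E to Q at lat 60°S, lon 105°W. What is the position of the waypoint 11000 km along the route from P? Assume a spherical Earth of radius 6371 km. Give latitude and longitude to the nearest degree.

≈ lat 74°S, lon 74°W

Write both endpoints as unit vectors p₁, p₂ with components (cos φ cos λ, cos φ sin λ, sin φ).
The central angle between the endpoints is δ = arccos(p₁·p₂) ≈ 2.041 rad (116.9°). The total great-circle distance is δ·R ≈ 2.041 × 6371 ≈ 13004 km, so the target fraction is f = 11000/13004 ≈ 0.846.
Interpolate at f ≈ 0.846 with slerp weights a = sin((1−f)δ)/sin δ ≈ 0.347, b = sin(fδ)/sin δ ≈ 1.108.
p = a·p₁ + b·p₂ ≈ (0.080, -0.269, -0.960); φ = arcsin(p_z) ≈ -73.69°, λ = atan2(p_y, p_x) ≈ -73.53°.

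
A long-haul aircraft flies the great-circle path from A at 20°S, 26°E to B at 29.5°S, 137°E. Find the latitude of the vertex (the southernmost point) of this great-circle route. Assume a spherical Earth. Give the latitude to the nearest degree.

≈ 40°S

The great circle lies in the plane with unit normal n̂ = (p₁ × p₂)/|p₁ × p₂|.
Here n̂_z ≈ +0.770; the vertex latitude is φ_max = arccos|n̂_z| ≈ 39.7°.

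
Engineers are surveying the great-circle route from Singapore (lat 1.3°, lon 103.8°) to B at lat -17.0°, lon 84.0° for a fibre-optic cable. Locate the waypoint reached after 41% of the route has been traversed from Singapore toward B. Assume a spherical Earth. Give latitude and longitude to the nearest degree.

Convert each endpoint to a unit vector on the sphere (x = cos φ cos λ, y = cos φ sin λ, z = sin φ).
The central angle between the endpoints is δ = arccos(p₁·p₂) ≈ 0.467 rad (26.8°).
Interpolate at f = 0.41 with slerp weights a = sin((1−f)δ)/sin δ ≈ 0.604, b = sin(fδ)/sin δ ≈ 0.423.
p = a·p₁ + b·p₂ ≈ (-0.102, 0.989, -0.110); φ = arcsin(p_z) ≈ -6.31°, λ = atan2(p_y, p_x) ≈ 95.88°.

≈ lat -6°, lon 96°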